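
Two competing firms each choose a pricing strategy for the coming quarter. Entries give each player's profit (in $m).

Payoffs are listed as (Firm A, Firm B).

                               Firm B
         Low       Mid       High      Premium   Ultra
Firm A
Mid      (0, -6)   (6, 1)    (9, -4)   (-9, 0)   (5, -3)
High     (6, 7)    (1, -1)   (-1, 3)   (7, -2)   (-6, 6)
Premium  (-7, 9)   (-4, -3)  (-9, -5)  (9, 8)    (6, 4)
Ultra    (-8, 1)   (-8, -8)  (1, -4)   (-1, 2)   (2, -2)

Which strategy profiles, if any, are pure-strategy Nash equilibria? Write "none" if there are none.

Pure-strategy Nash equilibria: (Mid, Mid); (High, Low)

For each strategy profile, look for a profitable unilateral deviation.
(Mid, Low): Firm A can switch to High (0 → 6). Not NE.
(Mid, Mid): Firm A gets 6, best alternative 1; Firm B gets 1, best alternative 0. No profitable deviation — NE.
(Mid, High): Firm B can switch to Mid (-4 → 1). Not NE.
(Mid, Premium): Firm A can switch to High (-9 → 7). Not NE.
(Mid, Ultra): Firm A can switch to Premium (5 → 6). Not NE.
(High, Low): Firm A gets 6, best alternative 0; Firm B gets 7, best alternative 6. No profitable deviation — NE.
(High, Mid): Firm A can switch to Mid (1 → 6). Not NE.
(High, High): Firm A can switch to Mid (-1 → 9). Not NE.
(High, Premium): Firm A can switch to Premium (7 → 9). Not NE.
(High, Ultra): Firm A can switch to Mid (-6 → 5). Not NE.
(Premium, Low): Firm A can switch to Mid (-7 → 0). Not NE.
(Premium, Mid): Firm A can switch to Mid (-4 → 6). Not NE.
(The remaining 8 profiles each have a profitable deviation by the same check.)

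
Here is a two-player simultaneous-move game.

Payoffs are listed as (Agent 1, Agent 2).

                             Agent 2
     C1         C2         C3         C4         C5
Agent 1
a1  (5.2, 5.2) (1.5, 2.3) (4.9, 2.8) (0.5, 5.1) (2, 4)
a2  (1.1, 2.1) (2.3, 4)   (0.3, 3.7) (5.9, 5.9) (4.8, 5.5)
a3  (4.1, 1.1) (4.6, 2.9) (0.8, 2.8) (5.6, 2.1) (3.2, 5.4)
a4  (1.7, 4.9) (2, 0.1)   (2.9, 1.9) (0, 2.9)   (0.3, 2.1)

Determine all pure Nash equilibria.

Pure-strategy Nash equilibria: (a1, C1); (a2, C4)

For each strategy profile, look for a profitable unilateral deviation.
(a1, C1): Agent 1 gets 5.2, best alternative 4.1; Agent 2 gets 5.2, best alternative 5.1. No profitable deviation — NE.
(a1, C2): Agent 1 can switch to a2 (1.5 → 2.3). Not NE.
(a1, C3): Agent 2 can switch to C1 (2.8 → 5.2). Not NE.
(a1, C4): Agent 1 can switch to a2 (0.5 → 5.9). Not NE.
(a1, C5): Agent 1 can switch to a2 (2 → 4.8). Not NE.
(a2, C1): Agent 1 can switch to a1 (1.1 → 5.2). Not NE.
(a2, C2): Agent 1 can switch to a3 (2.3 → 4.6). Not NE.
(a2, C3): Agent 1 can switch to a1 (0.3 → 4.9). Not NE.
(a2, C4): Agent 1 gets 5.9, best alternative 5.6; Agent 2 gets 5.9, best alternative 5.5. No profitable deviation — NE.
(a2, C5): Agent 2 can switch to C4 (5.5 → 5.9). Not NE.
(The remaining 10 profiles each have a profitable deviation by the same check.)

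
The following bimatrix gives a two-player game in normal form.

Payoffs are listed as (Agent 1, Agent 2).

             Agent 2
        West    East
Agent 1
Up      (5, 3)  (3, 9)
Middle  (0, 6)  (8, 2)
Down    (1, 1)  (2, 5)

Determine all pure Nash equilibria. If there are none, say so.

For each player, find the best response to each opponent profile; mutual best responses are the pure NE.
Agent 1 against West: payoffs 5, 0, 1 → best response Up.
Agent 1 against East: payoffs 3, 8, 2 → best response Middle.
Agent 2 against Up: payoffs 3, 9 → best response East.
Agent 2 against Middle: payoffs 6, 2 → best response West.
Agent 2 against Down: payoffs 1, 5 → best response East.
No profile is a mutual best response for all players.

There is no pure-strategy Nash equilibrium.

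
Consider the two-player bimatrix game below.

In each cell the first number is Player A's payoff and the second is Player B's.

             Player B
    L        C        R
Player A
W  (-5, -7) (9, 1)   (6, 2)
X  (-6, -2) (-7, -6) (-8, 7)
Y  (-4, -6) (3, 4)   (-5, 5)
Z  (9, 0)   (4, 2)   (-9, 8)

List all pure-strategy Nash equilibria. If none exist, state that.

(W, R)

Player A against L: payoffs -5, -6, -4, 9 → best response Z.
Player A against C: payoffs 9, -7, 3, 4 → best response W.
Player A against R: payoffs 6, -8, -5, -9 → best response W.
Player B against W: payoffs -7, 1, 2 → best response R.
Player B against X: payoffs -2, -6, 7 → best response R.
Player B against Y: payoffs -6, 4, 5 → best response R.
Player B against Z: payoffs 0, 2, 8 → best response R.
Mutual best responses: (W, R).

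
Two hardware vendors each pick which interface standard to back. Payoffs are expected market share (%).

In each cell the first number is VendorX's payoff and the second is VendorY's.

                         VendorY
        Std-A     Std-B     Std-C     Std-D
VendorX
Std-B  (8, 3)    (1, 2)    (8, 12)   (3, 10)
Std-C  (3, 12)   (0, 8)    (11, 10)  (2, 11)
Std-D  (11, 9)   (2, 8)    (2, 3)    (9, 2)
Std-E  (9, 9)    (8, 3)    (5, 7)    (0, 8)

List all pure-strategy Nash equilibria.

Pure NE: (Std-D, Std-A)

Mark each player's best response to every combination of opponents' strategies; a profile where every player is best-responding is a pure Nash equilibrium.
VendorX against Std-A: payoffs 8, 3, 11, 9 → best response Std-D.
VendorX against Std-B: payoffs 1, 0, 2, 8 → best response Std-E.
VendorX against Std-C: payoffs 8, 11, 2, 5 → best response Std-C.
VendorX against Std-D: payoffs 3, 2, 9, 0 → best response Std-D.
VendorY against Std-B: payoffs 3, 2, 12, 10 → best response Std-C.
VendorY against Std-C: payoffs 12, 8, 10, 11 → best response Std-A.
VendorY against Std-D: payoffs 9, 8, 3, 2 → best response Std-A.
VendorY against Std-E: payoffs 9, 3, 7, 8 → best response Std-A.
Mutual best responses: (Std-D, Std-A).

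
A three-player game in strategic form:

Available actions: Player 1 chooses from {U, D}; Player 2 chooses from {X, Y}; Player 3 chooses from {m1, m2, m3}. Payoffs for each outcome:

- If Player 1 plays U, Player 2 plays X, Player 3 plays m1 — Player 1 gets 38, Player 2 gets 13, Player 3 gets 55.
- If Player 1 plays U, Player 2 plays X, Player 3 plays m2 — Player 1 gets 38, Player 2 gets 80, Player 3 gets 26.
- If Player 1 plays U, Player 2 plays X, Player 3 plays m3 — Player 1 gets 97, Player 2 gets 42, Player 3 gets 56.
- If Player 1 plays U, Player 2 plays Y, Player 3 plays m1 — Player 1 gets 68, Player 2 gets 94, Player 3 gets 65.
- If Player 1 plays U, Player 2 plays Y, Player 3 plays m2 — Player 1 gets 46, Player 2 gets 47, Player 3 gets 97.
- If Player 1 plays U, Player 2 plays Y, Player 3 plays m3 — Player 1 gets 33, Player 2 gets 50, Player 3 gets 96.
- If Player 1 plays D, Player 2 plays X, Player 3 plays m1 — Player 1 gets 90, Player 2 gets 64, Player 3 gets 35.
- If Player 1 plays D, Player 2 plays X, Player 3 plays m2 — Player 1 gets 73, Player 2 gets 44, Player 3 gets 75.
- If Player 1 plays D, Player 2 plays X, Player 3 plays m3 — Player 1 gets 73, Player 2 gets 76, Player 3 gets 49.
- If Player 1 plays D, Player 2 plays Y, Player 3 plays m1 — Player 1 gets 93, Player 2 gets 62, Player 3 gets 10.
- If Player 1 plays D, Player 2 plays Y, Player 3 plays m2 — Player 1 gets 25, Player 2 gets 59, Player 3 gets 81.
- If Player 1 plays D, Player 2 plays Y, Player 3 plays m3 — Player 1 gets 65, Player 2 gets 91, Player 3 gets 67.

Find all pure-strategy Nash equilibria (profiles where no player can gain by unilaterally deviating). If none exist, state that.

Player 1 against (X, m1): payoffs 38, 90 → best response D.
Player 1 against (X, m2): payoffs 38, 73 → best response D.
Player 1 against (X, m3): payoffs 97, 73 → best response U.
Player 1 against (Y, m1): payoffs 68, 93 → best response D.
Player 1 against (Y, m2): payoffs 46, 25 → best response U.
Player 1 against (Y, m3): payoffs 33, 65 → best response D.
Player 2 against (U, m1): payoffs 13, 94 → best response Y.
Player 2 against (U, m2): payoffs 80, 47 → best response X.
Player 2 against (U, m3): payoffs 42, 50 → best response Y.
Player 2 against (D, m1): payoffs 64, 62 → best response X.
Player 2 against (D, m2): payoffs 44, 59 → best response Y.
Player 2 against (D, m3): payoffs 76, 91 → best response Y.
Player 3 against (U, X): payoffs 55, 26, 56 → best response m3.
Player 3 against (U, Y): payoffs 65, 97, 96 → best response m2.
Player 3 against (D, X): payoffs 35, 75, 49 → best response m2.
Player 3 against (D, Y): payoffs 10, 81, 67 → best response m2.
No profile is a mutual best response for all players.

none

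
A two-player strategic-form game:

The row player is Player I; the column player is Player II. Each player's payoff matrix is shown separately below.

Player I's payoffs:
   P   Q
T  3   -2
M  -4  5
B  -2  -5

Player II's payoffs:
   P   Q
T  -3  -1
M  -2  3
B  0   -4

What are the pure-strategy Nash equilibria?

Player I against P: payoffs 3, -4, -2 → best response T.
Player I against Q: payoffs -2, 5, -5 → best response M.
Player II against T: payoffs -3, -1 → best response Q.
Player II against M: payoffs -2, 3 → best response Q.
Player II against B: payoffs 0, -4 → best response P.
Mutual best responses: (M, Q).

(M, Q)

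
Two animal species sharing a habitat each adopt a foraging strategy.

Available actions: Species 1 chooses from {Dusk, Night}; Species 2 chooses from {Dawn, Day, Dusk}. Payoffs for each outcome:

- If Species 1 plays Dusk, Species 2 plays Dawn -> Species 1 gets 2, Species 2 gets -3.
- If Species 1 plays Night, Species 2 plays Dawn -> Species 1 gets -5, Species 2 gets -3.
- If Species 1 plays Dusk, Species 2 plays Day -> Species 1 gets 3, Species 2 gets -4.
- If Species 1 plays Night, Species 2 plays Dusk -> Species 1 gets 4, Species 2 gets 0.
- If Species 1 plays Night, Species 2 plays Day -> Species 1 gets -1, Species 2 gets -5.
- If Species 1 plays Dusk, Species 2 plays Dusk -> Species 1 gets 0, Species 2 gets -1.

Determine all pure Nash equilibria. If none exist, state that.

Species 1 against Dawn: payoffs 2, -5 → best response Dusk.
Species 1 against Day: payoffs 3, -1 → best response Dusk.
Species 1 against Dusk: payoffs 0, 4 → best response Night.
Species 2 against Dusk: payoffs -3, -4, -1 → best response Dusk.
Species 2 against Night: payoffs -3, -5, 0 → best response Dusk.
Mutual best responses: (Night, Dusk).

(Night, Dusk)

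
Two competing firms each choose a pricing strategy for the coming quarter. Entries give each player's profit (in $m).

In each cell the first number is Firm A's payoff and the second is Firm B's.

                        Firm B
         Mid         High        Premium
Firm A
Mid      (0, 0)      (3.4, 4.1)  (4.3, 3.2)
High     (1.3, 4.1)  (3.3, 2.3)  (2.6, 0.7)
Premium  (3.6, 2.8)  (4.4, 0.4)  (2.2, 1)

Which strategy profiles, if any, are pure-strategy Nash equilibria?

Pure NE: (Premium, Mid)

(Mid, Mid): Firm A can switch to High (0 → 1.3). Not NE.
(Mid, High): Firm A can switch to Premium (3.4 → 4.4). Not NE.
(Mid, Premium): Firm B can switch to High (3.2 → 4.1). Not NE.
(High, Mid): Firm A can switch to Premium (1.3 → 3.6). Not NE.
(High, High): Firm A can switch to Mid (3.3 → 3.4). Not NE.
(High, Premium): Firm A can switch to Mid (2.6 → 4.3). Not NE.
(Premium, Mid): Firm A gets 3.6, best alternative 1.3; Firm B gets 2.8, best alternative 1. No profitable deviation — NE.
(Premium, High): Firm B can switch to Mid (0.4 → 2.8). Not NE.
(Premium, Premium): Firm A can switch to Mid (2.2 → 4.3). Not NE.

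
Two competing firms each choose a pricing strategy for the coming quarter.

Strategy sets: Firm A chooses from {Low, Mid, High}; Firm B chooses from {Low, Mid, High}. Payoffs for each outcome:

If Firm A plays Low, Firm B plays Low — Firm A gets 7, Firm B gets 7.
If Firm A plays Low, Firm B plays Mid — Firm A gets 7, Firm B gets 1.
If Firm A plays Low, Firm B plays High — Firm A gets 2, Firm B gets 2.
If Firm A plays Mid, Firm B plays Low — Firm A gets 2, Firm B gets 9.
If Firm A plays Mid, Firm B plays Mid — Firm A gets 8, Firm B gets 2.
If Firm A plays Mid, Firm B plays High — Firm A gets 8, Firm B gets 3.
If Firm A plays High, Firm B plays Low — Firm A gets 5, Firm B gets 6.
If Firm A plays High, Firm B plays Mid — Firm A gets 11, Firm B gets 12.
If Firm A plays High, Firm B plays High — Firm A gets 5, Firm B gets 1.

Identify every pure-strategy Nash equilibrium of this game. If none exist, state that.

For each strategy profile, look for a profitable unilateral deviation.
(Low, Low): Firm A gets 7, best alternative 5; Firm B gets 7, best alternative 2. No profitable deviation — NE.
(Low, Mid): Firm A can switch to Mid (7 → 8). Not NE.
(Low, High): Firm A can switch to Mid (2 → 8). Not NE.
(Mid, Low): Firm A can switch to Low (2 → 7). Not NE.
(Mid, Mid): Firm A can switch to High (8 → 11). Not NE.
(Mid, High): Firm B can switch to Low (3 → 9). Not NE.
(High, Low): Firm A can switch to Low (5 → 7). Not NE.
(High, Mid): Firm A gets 11, best alternative 8; Firm B gets 12, best alternative 6. No profitable deviation — NE.
(The remaining 1 profile has a profitable deviation by the same check.)

The pure Nash equilibria are (Low, Low), (High, Mid).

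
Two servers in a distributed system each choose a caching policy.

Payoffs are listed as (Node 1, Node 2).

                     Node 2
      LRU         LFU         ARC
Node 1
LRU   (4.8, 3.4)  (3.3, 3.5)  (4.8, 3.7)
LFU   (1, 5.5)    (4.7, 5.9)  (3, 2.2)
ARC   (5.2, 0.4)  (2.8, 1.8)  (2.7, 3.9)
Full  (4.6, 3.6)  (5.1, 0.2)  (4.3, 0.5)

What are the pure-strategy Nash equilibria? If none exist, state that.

The unique pure-strategy Nash equilibrium is (LRU, ARC).

Check each profile: it is a Nash equilibrium iff no player can strictly gain by switching unilaterally.
(LRU, LRU): Node 1 can switch to ARC (4.8 → 5.2). Not NE.
(LRU, LFU): Node 1 can switch to LFU (3.3 → 4.7). Not NE.
(LRU, ARC): Node 1 gets 4.8, best alternative 4.3; Node 2 gets 3.7, best alternative 3.5. No profitable deviation — NE.
(LFU, LRU): Node 1 can switch to LRU (1 → 4.8). Not NE.
(LFU, LFU): Node 1 can switch to Full (4.7 → 5.1). Not NE.
(LFU, ARC): Node 1 can switch to LRU (3 → 4.8). Not NE.
(ARC, LRU): Node 2 can switch to LFU (0.4 → 1.8). Not NE.
(ARC, LFU): Node 1 can switch to LRU (2.8 → 3.3). Not NE.
(ARC, ARC): Node 1 can switch to LRU (2.7 → 4.8). Not NE.
(Full, LRU): Node 1 can switch to LRU (4.6 → 4.8). Not NE.
(Full, LFU): Node 2 can switch to LRU (0.2 → 3.6). Not NE.
(Full, ARC): Node 1 can switch to LRU (4.3 → 4.8). Not NE.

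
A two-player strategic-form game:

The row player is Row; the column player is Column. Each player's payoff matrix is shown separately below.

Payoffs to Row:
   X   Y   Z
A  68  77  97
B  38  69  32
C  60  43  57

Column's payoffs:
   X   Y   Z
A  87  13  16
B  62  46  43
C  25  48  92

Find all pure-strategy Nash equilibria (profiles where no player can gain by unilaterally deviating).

Row against X: payoffs 68, 38, 60 → best response A.
Row against Y: payoffs 77, 69, 43 → best response A.
Row against Z: payoffs 97, 32, 57 → best response A.
Column against A: payoffs 87, 13, 16 → best response X.
Column against B: payoffs 62, 46, 43 → best response X.
Column against C: payoffs 25, 48, 92 → best response Z.
Mutual best responses: (A, X).

(A, X)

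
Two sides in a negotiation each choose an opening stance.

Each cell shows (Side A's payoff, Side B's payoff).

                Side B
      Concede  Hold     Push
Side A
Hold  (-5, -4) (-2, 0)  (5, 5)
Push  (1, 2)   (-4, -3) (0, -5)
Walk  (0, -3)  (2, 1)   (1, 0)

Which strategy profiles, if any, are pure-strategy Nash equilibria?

Pure-strategy Nash equilibria: (Hold, Push) and (Push, Concede) and (Walk, Hold)

(Hold, Concede): Side A can switch to Push (-5 → 1). Not NE.
(Hold, Hold): Side A can switch to Walk (-2 → 2). Not NE.
(Hold, Push): Side A gets 5, best alternative 1; Side B gets 5, best alternative 0. No profitable deviation — NE.
(Push, Concede): Side A gets 1, best alternative 0; Side B gets 2, best alternative -3. No profitable deviation — NE.
(Push, Hold): Side A can switch to Hold (-4 → -2). Not NE.
(Push, Push): Side A can switch to Hold (0 → 5). Not NE.
(Walk, Concede): Side A can switch to Push (0 → 1). Not NE.
(Walk, Hold): Side A gets 2, best alternative -2; Side B gets 1, best alternative 0. No profitable deviation — NE.
(Walk, Push): Side A can switch to Hold (1 → 5). Not NE.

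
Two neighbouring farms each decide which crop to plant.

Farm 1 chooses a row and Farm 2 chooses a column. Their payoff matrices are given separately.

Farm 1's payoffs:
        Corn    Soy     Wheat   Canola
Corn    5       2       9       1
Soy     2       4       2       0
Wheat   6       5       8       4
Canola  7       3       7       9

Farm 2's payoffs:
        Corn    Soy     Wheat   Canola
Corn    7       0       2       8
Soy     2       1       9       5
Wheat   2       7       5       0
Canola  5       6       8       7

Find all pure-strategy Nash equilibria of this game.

Pure NE: (Wheat, Soy)

(Corn, Corn): Farm 1 can switch to Wheat (5 → 6). Not NE.
(Corn, Soy): Farm 1 can switch to Soy (2 → 4). Not NE.
(Corn, Wheat): Farm 2 can switch to Corn (2 → 7). Not NE.
(Corn, Canola): Farm 1 can switch to Wheat (1 → 4). Not NE.
(Soy, Corn): Farm 1 can switch to Corn (2 → 5). Not NE.
(Soy, Soy): Farm 1 can switch to Wheat (4 → 5). Not NE.
(Soy, Wheat): Farm 1 can switch to Corn (2 → 9). Not NE.
(Soy, Canola): Farm 1 can switch to Corn (0 → 1). Not NE.
(Wheat, Soy): Farm 1 gets 5, best alternative 4; Farm 2 gets 7, best alternative 5. No profitable deviation — NE.
(The remaining 7 profiles each have a profitable deviation by the same check.)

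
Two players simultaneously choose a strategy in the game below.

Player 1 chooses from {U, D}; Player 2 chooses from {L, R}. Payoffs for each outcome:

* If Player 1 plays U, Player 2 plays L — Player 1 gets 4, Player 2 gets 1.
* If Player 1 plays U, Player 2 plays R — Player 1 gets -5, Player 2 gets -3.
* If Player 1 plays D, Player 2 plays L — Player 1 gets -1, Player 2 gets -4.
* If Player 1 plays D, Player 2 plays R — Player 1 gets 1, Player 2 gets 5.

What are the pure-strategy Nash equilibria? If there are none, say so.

For each strategy profile, look for a profitable unilateral deviation.
(U, L): Player 1 gets 4, best alternative -1; Player 2 gets 1, best alternative -3. No profitable deviation — NE.
(U, R): Player 1 can switch to D (-5 → 1). Not NE.
(D, L): Player 1 can switch to U (-1 → 4). Not NE.
(D, R): Player 1 gets 1, best alternative -5; Player 2 gets 5, best alternative -4. No profitable deviation — NE.

Pure-strategy Nash equilibria: (U, L), (D, R)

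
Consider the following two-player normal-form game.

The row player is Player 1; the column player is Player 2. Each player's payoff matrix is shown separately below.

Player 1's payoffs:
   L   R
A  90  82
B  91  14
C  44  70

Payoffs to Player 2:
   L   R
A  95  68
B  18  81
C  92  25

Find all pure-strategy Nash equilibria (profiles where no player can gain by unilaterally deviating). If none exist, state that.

No pure-strategy Nash equilibrium.

Player 1 against L: payoffs 90, 91, 44 → best response B.
Player 1 against R: payoffs 82, 14, 70 → best response A.
Player 2 against A: payoffs 95, 68 → best response L.
Player 2 against B: payoffs 18, 81 → best response R.
Player 2 against C: payoffs 92, 25 → best response L.
No profile is a mutual best response for all players.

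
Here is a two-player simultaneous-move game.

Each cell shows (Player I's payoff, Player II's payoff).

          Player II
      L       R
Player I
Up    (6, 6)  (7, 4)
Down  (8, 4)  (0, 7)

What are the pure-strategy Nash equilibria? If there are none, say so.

This game has no pure Nash equilibrium.

Player I against L: payoffs 6, 8 → best response Down.
Player I against R: payoffs 7, 0 → best response Up.
Player II against Up: payoffs 6, 4 → best response L.
Player II against Down: payoffs 4, 7 → best response R.
No profile is a mutual best response for all players.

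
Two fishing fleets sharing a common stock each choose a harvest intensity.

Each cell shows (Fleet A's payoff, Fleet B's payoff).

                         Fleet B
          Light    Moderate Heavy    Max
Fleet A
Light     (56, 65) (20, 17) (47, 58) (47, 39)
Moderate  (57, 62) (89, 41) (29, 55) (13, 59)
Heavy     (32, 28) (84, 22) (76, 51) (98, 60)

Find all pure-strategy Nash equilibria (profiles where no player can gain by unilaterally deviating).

(Moderate, Light), (Heavy, Max)

Check each profile: it is a Nash equilibrium iff no player can strictly gain by switching unilaterally.
(Light, Light): Fleet A can switch to Moderate (56 → 57). Not NE.
(Light, Moderate): Fleet A can switch to Moderate (20 → 89). Not NE.
(Light, Heavy): Fleet A can switch to Heavy (47 → 76). Not NE.
(Light, Max): Fleet A can switch to Heavy (47 → 98). Not NE.
(Moderate, Light): Fleet A gets 57, best alternative 56; Fleet B gets 62, best alternative 59. No profitable deviation — NE.
(Moderate, Moderate): Fleet B can switch to Light (41 → 62). Not NE.
(Moderate, Heavy): Fleet A can switch to Light (29 → 47). Not NE.
(Moderate, Max): Fleet A can switch to Light (13 → 47). Not NE.
(Heavy, Light): Fleet A can switch to Light (32 → 56). Not NE.
(Heavy, Max): Fleet A gets 98, best alternative 47; Fleet B gets 60, best alternative 51. No profitable deviation — NE.
(The remaining 2 profiles each have a profitable deviation by the same check.)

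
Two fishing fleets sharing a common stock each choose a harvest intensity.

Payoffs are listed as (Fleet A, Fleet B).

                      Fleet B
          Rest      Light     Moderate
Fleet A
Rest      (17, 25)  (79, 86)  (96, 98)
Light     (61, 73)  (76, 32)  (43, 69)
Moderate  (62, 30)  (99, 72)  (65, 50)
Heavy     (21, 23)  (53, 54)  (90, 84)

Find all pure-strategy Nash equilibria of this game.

(Rest, Rest): Fleet A can switch to Light (17 → 61). Not NE.
(Rest, Light): Fleet A can switch to Moderate (79 → 99). Not NE.
(Rest, Moderate): Fleet A gets 96, best alternative 90; Fleet B gets 98, best alternative 86. No profitable deviation — NE.
(Light, Rest): Fleet A can switch to Moderate (61 → 62). Not NE.
(Light, Light): Fleet A can switch to Rest (76 → 79). Not NE.
(Light, Moderate): Fleet A can switch to Rest (43 → 96). Not NE.
(Moderate, Rest): Fleet B can switch to Light (30 → 72). Not NE.
(Moderate, Light): Fleet A gets 99, best alternative 79; Fleet B gets 72, best alternative 50. No profitable deviation — NE.
(The remaining 4 profiles each have a profitable deviation by the same check.)

Pure-strategy Nash equilibria: (Rest, Moderate), (Moderate, Light)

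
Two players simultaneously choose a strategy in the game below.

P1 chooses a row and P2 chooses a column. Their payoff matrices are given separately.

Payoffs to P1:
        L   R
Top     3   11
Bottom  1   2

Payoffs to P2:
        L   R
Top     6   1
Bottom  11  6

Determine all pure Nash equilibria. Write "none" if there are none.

(Top, L)

(Top, L): P1 gets 3, best alternative 1; P2 gets 6, best alternative 1. No profitable deviation — NE.
(Top, R): P2 can switch to L (1 → 6). Not NE.
(Bottom, L): P1 can switch to Top (1 → 3). Not NE.
(Bottom, R): P1 can switch to Top (2 → 11). Not NE.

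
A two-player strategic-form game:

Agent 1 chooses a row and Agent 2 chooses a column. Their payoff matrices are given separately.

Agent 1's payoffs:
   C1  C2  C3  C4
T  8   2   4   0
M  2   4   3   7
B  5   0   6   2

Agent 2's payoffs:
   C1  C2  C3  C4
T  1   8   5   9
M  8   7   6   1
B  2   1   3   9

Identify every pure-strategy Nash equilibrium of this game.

(T, C1): Agent 2 can switch to C2 (1 → 8). Not NE.
(T, C2): Agent 1 can switch to M (2 → 4). Not NE.
(T, C3): Agent 1 can switch to B (4 → 6). Not NE.
(T, C4): Agent 1 can switch to M (0 → 7). Not NE.
(M, C1): Agent 1 can switch to T (2 → 8). Not NE.
(M, C2): Agent 2 can switch to C1 (7 → 8). Not NE.
(M, C3): Agent 1 can switch to T (3 → 4). Not NE.
(M, C4): Agent 2 can switch to C1 (1 → 8). Not NE.
(B, C1): Agent 1 can switch to T (5 → 8). Not NE.
(B, C2): Agent 1 can switch to T (0 → 2). Not NE.
(The remaining 2 profiles each have a profitable deviation by the same check.)

No pure-strategy Nash equilibrium.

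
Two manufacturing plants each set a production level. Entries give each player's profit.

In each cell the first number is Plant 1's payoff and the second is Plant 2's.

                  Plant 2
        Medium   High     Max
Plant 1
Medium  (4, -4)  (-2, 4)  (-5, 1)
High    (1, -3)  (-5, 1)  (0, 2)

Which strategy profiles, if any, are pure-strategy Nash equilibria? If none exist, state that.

Plant 1 against Medium: payoffs 4, 1 → best response Medium.
Plant 1 against High: payoffs -2, -5 → best response Medium.
Plant 1 against Max: payoffs -5, 0 → best response High.
Plant 2 against Medium: payoffs -4, 4, 1 → best response High.
Plant 2 against High: payoffs -3, 1, 2 → best response Max.
Mutual best responses: (Medium, High); (High, Max).

The pure Nash equilibria are (Medium, High) and (High, Max).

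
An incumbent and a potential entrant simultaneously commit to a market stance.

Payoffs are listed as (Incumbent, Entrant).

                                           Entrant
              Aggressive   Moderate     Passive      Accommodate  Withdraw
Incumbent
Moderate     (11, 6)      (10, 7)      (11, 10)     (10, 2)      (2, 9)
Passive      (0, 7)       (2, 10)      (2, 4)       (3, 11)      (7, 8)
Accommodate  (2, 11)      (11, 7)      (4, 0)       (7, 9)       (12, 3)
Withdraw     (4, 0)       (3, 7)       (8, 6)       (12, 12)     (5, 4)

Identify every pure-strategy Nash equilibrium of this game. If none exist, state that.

(Moderate, Aggressive): Entrant can switch to Moderate (6 → 7). Not NE.
(Moderate, Moderate): Incumbent can switch to Accommodate (10 → 11). Not NE.
(Moderate, Passive): Incumbent gets 11, best alternative 8; Entrant gets 10, best alternative 9. No profitable deviation — NE.
(Moderate, Accommodate): Incumbent can switch to Withdraw (10 → 12). Not NE.
(Moderate, Withdraw): Incumbent can switch to Passive (2 → 7). Not NE.
(Passive, Aggressive): Incumbent can switch to Moderate (0 → 11). Not NE.
(Passive, Moderate): Incumbent can switch to Moderate (2 → 10). Not NE.
(Passive, Passive): Incumbent can switch to Moderate (2 → 11). Not NE.
(Passive, Accommodate): Incumbent can switch to Moderate (3 → 10). Not NE.
(Withdraw, Accommodate): Incumbent gets 12, best alternative 10; Entrant gets 12, best alternative 7. No profitable deviation — NE.
(The remaining 10 profiles each have a profitable deviation by the same check.)

(Moderate, Passive); (Withdraw, Accommodate)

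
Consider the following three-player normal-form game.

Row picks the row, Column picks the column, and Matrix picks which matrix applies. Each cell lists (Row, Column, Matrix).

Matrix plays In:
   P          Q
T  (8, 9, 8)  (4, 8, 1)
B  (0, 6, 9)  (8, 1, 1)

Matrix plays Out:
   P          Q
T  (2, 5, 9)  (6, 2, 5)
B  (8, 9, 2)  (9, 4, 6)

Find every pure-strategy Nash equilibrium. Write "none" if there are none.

This game has no pure Nash equilibrium.

Row against (P, In): payoffs 8, 0 → best response T.
Row against (P, Out): payoffs 2, 8 → best response B.
Row against (Q, In): payoffs 4, 8 → best response B.
Row against (Q, Out): payoffs 6, 9 → best response B.
Column against (T, In): payoffs 9, 8 → best response P.
Column against (T, Out): payoffs 5, 2 → best response P.
Column against (B, In): payoffs 6, 1 → best response P.
Column against (B, Out): payoffs 9, 4 → best response P.
Matrix against (T, P): payoffs 8, 9 → best response Out.
Matrix against (T, Q): payoffs 1, 5 → best response Out.
Matrix against (B, P): payoffs 9, 2 → best response In.
Matrix against (B, Q): payoffs 1, 6 → best response Out.
No profile is a mutual best response for all players.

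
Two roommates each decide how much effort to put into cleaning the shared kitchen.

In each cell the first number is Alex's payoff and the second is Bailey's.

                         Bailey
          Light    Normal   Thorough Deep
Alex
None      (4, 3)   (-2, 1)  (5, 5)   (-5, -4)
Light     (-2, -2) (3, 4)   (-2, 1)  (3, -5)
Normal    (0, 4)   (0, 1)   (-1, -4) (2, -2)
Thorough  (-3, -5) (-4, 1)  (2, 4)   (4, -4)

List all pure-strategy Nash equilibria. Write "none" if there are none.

(None, Light): Bailey can switch to Thorough (3 → 5). Not NE.
(None, Normal): Alex can switch to Light (-2 → 3). Not NE.
(None, Thorough): Alex gets 5, best alternative 2; Bailey gets 5, best alternative 3. No profitable deviation — NE.
(None, Deep): Alex can switch to Light (-5 → 3). Not NE.
(Light, Light): Alex can switch to None (-2 → 4). Not NE.
(Light, Normal): Alex gets 3, best alternative 0; Bailey gets 4, best alternative 1. No profitable deviation — NE.
(Light, Thorough): Alex can switch to None (-2 → 5). Not NE.
(Light, Deep): Alex can switch to Thorough (3 → 4). Not NE.
(Normal, Light): Alex can switch to None (0 → 4). Not NE.
(Normal, Normal): Alex can switch to Light (0 → 3). Not NE.
(Normal, Thorough): Alex can switch to None (-1 → 5). Not NE.
(Normal, Deep): Alex can switch to Light (2 → 3). Not NE.
(The remaining 4 profiles each have a profitable deviation by the same check.)

The pure Nash equilibria are (None, Thorough), (Light, Normal).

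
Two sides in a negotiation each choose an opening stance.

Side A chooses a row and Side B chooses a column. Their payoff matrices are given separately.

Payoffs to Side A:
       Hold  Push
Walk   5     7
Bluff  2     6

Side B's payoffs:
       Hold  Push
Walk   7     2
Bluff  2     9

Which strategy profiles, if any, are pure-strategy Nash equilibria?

(Walk, Hold)

Check each profile: it is a Nash equilibrium iff no player can strictly gain by switching unilaterally.
(Walk, Hold): Side A gets 5, best alternative 2; Side B gets 7, best alternative 2. No profitable deviation — NE.
(Walk, Push): Side B can switch to Hold (2 → 7). Not NE.
(Bluff, Hold): Side A can switch to Walk (2 → 5). Not NE.
(Bluff, Push): Side A can switch to Walk (6 → 7). Not NE.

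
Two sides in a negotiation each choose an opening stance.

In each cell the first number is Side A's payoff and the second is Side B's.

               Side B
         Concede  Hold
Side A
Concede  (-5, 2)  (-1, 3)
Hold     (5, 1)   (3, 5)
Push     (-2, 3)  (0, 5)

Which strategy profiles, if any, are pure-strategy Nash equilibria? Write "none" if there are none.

The unique pure-strategy Nash equilibrium is (Hold, Hold).

(Concede, Concede): Side A can switch to Hold (-5 → 5). Not NE.
(Concede, Hold): Side A can switch to Hold (-1 → 3). Not NE.
(Hold, Concede): Side B can switch to Hold (1 → 5). Not NE.
(Hold, Hold): Side A gets 3, best alternative 0; Side B gets 5, best alternative 1. No profitable deviation — NE.
(Push, Concede): Side A can switch to Hold (-2 → 5). Not NE.
(Push, Hold): Side A can switch to Hold (0 → 3). Not NE.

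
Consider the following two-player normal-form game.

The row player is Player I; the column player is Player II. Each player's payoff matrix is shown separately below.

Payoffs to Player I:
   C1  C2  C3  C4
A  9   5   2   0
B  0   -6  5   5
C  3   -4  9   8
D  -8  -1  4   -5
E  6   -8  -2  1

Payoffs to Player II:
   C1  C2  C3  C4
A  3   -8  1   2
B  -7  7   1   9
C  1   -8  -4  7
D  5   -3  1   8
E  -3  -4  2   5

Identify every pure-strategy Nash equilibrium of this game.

Pure-strategy Nash equilibria: (A, C1), (C, C4)

Mark each player's best response to every combination of opponents' strategies; a profile where every player is best-responding is a pure Nash equilibrium.
Player I against C1: payoffs 9, 0, 3, -8, 6 → best response A.
Player I against C2: payoffs 5, -6, -4, -1, -8 → best response A.
Player I against C3: payoffs 2, 5, 9, 4, -2 → best response C.
Player I against C4: payoffs 0, 5, 8, -5, 1 → best response C.
Player II against A: payoffs 3, -8, 1, 2 → best response C1.
Player II against B: payoffs -7, 7, 1, 9 → best response C4.
Player II against C: payoffs 1, -8, -4, 7 → best response C4.
Player II against D: payoffs 5, -3, 1, 8 → best response C4.
Player II against E: payoffs -3, -4, 2, 5 → best response C4.
Mutual best responses: (A, C1); (C, C4).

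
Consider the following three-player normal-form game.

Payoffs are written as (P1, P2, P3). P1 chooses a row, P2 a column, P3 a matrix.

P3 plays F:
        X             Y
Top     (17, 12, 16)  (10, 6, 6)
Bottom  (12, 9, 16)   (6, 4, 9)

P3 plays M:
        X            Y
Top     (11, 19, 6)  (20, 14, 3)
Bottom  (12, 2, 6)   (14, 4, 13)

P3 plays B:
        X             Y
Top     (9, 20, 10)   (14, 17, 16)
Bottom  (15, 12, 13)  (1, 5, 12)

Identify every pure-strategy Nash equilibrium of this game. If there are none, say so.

Pure NE: (Top, X, F)

(Top, X, F): P1 gets 17, best alternative 12; P2 gets 12, best alternative 6; P3 gets 16, best alternative 10. No profitable deviation — NE.
(Top, X, M): P1 can switch to Bottom (11 → 12). Not NE.
(Top, X, B): P1 can switch to Bottom (9 → 15). Not NE.
(Top, Y, F): P2 can switch to X (6 → 12). Not NE.
(Top, Y, M): P2 can switch to X (14 → 19). Not NE.
(Top, Y, B): P2 can switch to X (17 → 20). Not NE.
(Bottom, X, F): P1 can switch to Top (12 → 17). Not NE.
(The remaining 5 profiles each have a profitable deviation by the same check.)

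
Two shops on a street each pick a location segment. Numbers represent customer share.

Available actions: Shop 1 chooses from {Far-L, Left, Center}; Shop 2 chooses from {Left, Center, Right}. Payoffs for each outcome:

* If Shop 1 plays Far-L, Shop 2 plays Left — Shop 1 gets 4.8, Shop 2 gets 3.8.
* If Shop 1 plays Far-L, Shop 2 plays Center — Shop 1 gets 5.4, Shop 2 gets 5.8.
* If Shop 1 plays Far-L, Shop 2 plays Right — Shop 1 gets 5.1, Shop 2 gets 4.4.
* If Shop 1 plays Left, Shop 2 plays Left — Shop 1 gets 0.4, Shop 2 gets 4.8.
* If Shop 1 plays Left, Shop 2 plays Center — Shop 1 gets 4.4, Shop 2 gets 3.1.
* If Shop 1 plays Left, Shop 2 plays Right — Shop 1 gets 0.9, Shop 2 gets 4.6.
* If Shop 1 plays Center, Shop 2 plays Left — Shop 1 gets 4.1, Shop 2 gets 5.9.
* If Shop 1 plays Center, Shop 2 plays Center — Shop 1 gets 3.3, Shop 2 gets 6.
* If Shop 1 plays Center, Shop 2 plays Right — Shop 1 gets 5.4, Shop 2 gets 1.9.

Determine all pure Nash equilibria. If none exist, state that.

(Far-L, Center)

Check each profile: it is a Nash equilibrium iff no player can strictly gain by switching unilaterally.
(Far-L, Left): Shop 2 can switch to Center (3.8 → 5.8). Not NE.
(Far-L, Center): Shop 1 gets 5.4, best alternative 4.4; Shop 2 gets 5.8, best alternative 4.4. No profitable deviation — NE.
(Far-L, Right): Shop 1 can switch to Center (5.1 → 5.4). Not NE.
(Left, Left): Shop 1 can switch to Far-L (0.4 → 4.8). Not NE.
(Left, Center): Shop 1 can switch to Far-L (4.4 → 5.4). Not NE.
(Left, Right): Shop 1 can switch to Far-L (0.9 → 5.1). Not NE.
(Center, Left): Shop 1 can switch to Far-L (4.1 → 4.8). Not NE.
(Center, Center): Shop 1 can switch to Far-L (3.3 → 5.4). Not NE.
(Center, Right): Shop 2 can switch to Left (1.9 → 5.9). Not NE.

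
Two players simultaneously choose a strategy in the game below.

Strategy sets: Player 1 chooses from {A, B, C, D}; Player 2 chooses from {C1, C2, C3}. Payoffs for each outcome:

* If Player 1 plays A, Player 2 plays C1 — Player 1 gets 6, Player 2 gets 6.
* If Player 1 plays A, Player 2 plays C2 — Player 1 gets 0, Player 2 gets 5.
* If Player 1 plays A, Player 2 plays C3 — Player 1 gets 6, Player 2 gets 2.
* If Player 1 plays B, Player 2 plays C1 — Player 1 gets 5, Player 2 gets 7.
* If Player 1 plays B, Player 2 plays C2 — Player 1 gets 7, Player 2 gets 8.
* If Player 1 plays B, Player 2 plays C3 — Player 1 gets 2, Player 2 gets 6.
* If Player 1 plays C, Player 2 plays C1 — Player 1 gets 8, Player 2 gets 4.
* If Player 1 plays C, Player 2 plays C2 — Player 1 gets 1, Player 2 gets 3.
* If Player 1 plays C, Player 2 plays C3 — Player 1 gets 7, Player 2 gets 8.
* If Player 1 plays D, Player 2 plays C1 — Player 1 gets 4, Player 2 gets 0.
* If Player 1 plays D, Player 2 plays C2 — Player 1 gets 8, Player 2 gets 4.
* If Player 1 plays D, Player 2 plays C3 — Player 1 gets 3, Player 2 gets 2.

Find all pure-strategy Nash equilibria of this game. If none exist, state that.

Check each profile: it is a Nash equilibrium iff no player can strictly gain by switching unilaterally.
(A, C1): Player 1 can switch to C (6 → 8). Not NE.
(A, C2): Player 1 can switch to B (0 → 7). Not NE.
(A, C3): Player 1 can switch to C (6 → 7). Not NE.
(B, C1): Player 1 can switch to A (5 → 6). Not NE.
(B, C2): Player 1 can switch to D (7 → 8). Not NE.
(B, C3): Player 1 can switch to A (2 → 6). Not NE.
(C, C1): Player 2 can switch to C3 (4 → 8). Not NE.
(C, C2): Player 1 can switch to B (1 → 7). Not NE.
(C, C3): Player 1 gets 7, best alternative 6; Player 2 gets 8, best alternative 4. No profitable deviation — NE.
(D, C1): Player 1 can switch to A (4 → 6). Not NE.
(D, C2): Player 1 gets 8, best alternative 7; Player 2 gets 4, best alternative 2. No profitable deviation — NE.
(D, C3): Player 1 can switch to A (3 → 6). Not NE.

The pure Nash equilibria are (C, C3), (D, C2).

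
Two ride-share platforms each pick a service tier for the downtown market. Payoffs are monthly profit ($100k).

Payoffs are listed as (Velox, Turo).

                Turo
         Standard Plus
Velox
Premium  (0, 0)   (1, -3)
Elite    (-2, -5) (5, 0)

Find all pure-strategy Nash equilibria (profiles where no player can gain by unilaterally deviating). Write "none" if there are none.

(Premium, Standard) and (Elite, Plus)

(Premium, Standard): Velox gets 0, best alternative -2; Turo gets 0, best alternative -3. No profitable deviation — NE.
(Premium, Plus): Velox can switch to Elite (1 → 5). Not NE.
(Elite, Standard): Velox can switch to Premium (-2 → 0). Not NE.
(Elite, Plus): Velox gets 5, best alternative 1; Turo gets 0, best alternative -5. No profitable deviation — NE.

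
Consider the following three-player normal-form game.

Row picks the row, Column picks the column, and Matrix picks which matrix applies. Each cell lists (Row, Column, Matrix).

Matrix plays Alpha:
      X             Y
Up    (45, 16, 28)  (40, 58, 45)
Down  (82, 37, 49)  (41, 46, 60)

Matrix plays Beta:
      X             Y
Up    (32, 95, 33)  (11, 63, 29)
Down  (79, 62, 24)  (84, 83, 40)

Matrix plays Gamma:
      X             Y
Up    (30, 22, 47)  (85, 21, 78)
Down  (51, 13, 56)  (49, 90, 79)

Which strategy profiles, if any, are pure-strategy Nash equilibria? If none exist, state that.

There is no pure-strategy Nash equilibrium.

Check each profile: it is a Nash equilibrium iff no player can strictly gain by switching unilaterally.
(Up, X, Alpha): Row can switch to Down (45 → 82). Not NE.
(Up, X, Beta): Row can switch to Down (32 → 79). Not NE.
(Up, X, Gamma): Row can switch to Down (30 → 51). Not NE.
(Up, Y, Alpha): Row can switch to Down (40 → 41). Not NE.
(Up, Y, Beta): Row can switch to Down (11 → 84). Not NE.
(Up, Y, Gamma): Column can switch to X (21 → 22). Not NE.
(The remaining 6 profiles each have a profitable deviation by the same check.)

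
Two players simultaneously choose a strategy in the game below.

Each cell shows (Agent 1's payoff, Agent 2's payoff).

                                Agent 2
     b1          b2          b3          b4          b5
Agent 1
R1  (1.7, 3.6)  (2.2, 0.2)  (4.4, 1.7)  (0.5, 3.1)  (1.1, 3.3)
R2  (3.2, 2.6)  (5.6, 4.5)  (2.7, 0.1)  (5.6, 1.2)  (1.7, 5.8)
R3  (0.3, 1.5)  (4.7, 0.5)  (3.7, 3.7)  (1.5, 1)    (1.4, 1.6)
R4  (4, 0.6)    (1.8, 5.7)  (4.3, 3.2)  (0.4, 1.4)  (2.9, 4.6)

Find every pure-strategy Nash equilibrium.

(R1, b1): Agent 1 can switch to R2 (1.7 → 3.2). Not NE.
(R1, b2): Agent 1 can switch to R2 (2.2 → 5.6). Not NE.
(R1, b3): Agent 2 can switch to b1 (1.7 → 3.6). Not NE.
(R1, b4): Agent 1 can switch to R2 (0.5 → 5.6). Not NE.
(R1, b5): Agent 1 can switch to R2 (1.1 → 1.7). Not NE.
(R2, b1): Agent 1 can switch to R4 (3.2 → 4). Not NE.
(R2, b2): Agent 2 can switch to b5 (4.5 → 5.8). Not NE.
(R2, b3): Agent 1 can switch to R1 (2.7 → 4.4). Not NE.
(R2, b4): Agent 2 can switch to b1 (1.2 → 2.6). Not NE.
(R2, b5): Agent 1 can switch to R4 (1.7 → 2.9). Not NE.
(The remaining 10 profiles each have a profitable deviation by the same check.)

none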